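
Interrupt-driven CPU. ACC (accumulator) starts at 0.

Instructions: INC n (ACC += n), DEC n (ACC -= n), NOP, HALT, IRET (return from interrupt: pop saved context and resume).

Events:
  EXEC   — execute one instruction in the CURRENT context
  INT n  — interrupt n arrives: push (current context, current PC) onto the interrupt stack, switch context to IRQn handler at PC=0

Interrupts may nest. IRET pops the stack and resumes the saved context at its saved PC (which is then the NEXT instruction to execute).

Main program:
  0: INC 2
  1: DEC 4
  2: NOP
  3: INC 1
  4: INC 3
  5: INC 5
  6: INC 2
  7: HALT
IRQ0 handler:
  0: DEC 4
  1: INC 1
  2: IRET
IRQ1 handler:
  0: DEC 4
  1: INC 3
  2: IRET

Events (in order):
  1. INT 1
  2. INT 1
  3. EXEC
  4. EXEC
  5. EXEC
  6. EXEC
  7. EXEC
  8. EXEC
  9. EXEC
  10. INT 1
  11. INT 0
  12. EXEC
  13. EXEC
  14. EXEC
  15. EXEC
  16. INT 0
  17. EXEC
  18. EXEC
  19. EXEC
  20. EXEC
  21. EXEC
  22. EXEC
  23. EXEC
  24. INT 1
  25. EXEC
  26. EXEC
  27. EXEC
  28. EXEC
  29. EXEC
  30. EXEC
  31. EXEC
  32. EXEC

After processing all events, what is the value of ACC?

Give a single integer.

Answer: -1

Derivation:
Event 1 (INT 1): INT 1 arrives: push (MAIN, PC=0), enter IRQ1 at PC=0 (depth now 1)
Event 2 (INT 1): INT 1 arrives: push (IRQ1, PC=0), enter IRQ1 at PC=0 (depth now 2)
Event 3 (EXEC): [IRQ1] PC=0: DEC 4 -> ACC=-4
Event 4 (EXEC): [IRQ1] PC=1: INC 3 -> ACC=-1
Event 5 (EXEC): [IRQ1] PC=2: IRET -> resume IRQ1 at PC=0 (depth now 1)
Event 6 (EXEC): [IRQ1] PC=0: DEC 4 -> ACC=-5
Event 7 (EXEC): [IRQ1] PC=1: INC 3 -> ACC=-2
Event 8 (EXEC): [IRQ1] PC=2: IRET -> resume MAIN at PC=0 (depth now 0)
Event 9 (EXEC): [MAIN] PC=0: INC 2 -> ACC=0
Event 10 (INT 1): INT 1 arrives: push (MAIN, PC=1), enter IRQ1 at PC=0 (depth now 1)
Event 11 (INT 0): INT 0 arrives: push (IRQ1, PC=0), enter IRQ0 at PC=0 (depth now 2)
Event 12 (EXEC): [IRQ0] PC=0: DEC 4 -> ACC=-4
Event 13 (EXEC): [IRQ0] PC=1: INC 1 -> ACC=-3
Event 14 (EXEC): [IRQ0] PC=2: IRET -> resume IRQ1 at PC=0 (depth now 1)
Event 15 (EXEC): [IRQ1] PC=0: DEC 4 -> ACC=-7
Event 16 (INT 0): INT 0 arrives: push (IRQ1, PC=1), enter IRQ0 at PC=0 (depth now 2)
Event 17 (EXEC): [IRQ0] PC=0: DEC 4 -> ACC=-11
Event 18 (EXEC): [IRQ0] PC=1: INC 1 -> ACC=-10
Event 19 (EXEC): [IRQ0] PC=2: IRET -> resume IRQ1 at PC=1 (depth now 1)
Event 20 (EXEC): [IRQ1] PC=1: INC 3 -> ACC=-7
Event 21 (EXEC): [IRQ1] PC=2: IRET -> resume MAIN at PC=1 (depth now 0)
Event 22 (EXEC): [MAIN] PC=1: DEC 4 -> ACC=-11
Event 23 (EXEC): [MAIN] PC=2: NOP
Event 24 (INT 1): INT 1 arrives: push (MAIN, PC=3), enter IRQ1 at PC=0 (depth now 1)
Event 25 (EXEC): [IRQ1] PC=0: DEC 4 -> ACC=-15
Event 26 (EXEC): [IRQ1] PC=1: INC 3 -> ACC=-12
Event 27 (EXEC): [IRQ1] PC=2: IRET -> resume MAIN at PC=3 (depth now 0)
Event 28 (EXEC): [MAIN] PC=3: INC 1 -> ACC=-11
Event 29 (EXEC): [MAIN] PC=4: INC 3 -> ACC=-8
Event 30 (EXEC): [MAIN] PC=5: INC 5 -> ACC=-3
Event 31 (EXEC): [MAIN] PC=6: INC 2 -> ACC=-1
Event 32 (EXEC): [MAIN] PC=7: HALT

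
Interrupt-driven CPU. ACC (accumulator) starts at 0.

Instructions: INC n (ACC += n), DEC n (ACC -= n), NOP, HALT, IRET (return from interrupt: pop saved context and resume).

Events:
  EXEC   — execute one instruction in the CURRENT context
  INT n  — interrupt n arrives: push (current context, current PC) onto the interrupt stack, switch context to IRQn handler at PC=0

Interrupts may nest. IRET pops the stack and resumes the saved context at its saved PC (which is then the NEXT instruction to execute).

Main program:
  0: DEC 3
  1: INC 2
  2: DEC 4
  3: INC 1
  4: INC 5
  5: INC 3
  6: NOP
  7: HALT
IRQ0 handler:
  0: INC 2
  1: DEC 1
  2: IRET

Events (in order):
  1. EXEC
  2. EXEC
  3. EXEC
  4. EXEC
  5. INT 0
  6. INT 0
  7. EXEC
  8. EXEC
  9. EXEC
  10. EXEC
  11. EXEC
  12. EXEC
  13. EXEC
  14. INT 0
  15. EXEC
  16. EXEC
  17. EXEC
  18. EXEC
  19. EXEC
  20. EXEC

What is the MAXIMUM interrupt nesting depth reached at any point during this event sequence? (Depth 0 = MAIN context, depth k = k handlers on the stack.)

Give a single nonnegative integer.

Answer: 2

Derivation:
Event 1 (EXEC): [MAIN] PC=0: DEC 3 -> ACC=-3 [depth=0]
Event 2 (EXEC): [MAIN] PC=1: INC 2 -> ACC=-1 [depth=0]
Event 3 (EXEC): [MAIN] PC=2: DEC 4 -> ACC=-5 [depth=0]
Event 4 (EXEC): [MAIN] PC=3: INC 1 -> ACC=-4 [depth=0]
Event 5 (INT 0): INT 0 arrives: push (MAIN, PC=4), enter IRQ0 at PC=0 (depth now 1) [depth=1]
Event 6 (INT 0): INT 0 arrives: push (IRQ0, PC=0), enter IRQ0 at PC=0 (depth now 2) [depth=2]
Event 7 (EXEC): [IRQ0] PC=0: INC 2 -> ACC=-2 [depth=2]
Event 8 (EXEC): [IRQ0] PC=1: DEC 1 -> ACC=-3 [depth=2]
Event 9 (EXEC): [IRQ0] PC=2: IRET -> resume IRQ0 at PC=0 (depth now 1) [depth=1]
Event 10 (EXEC): [IRQ0] PC=0: INC 2 -> ACC=-1 [depth=1]
Event 11 (EXEC): [IRQ0] PC=1: DEC 1 -> ACC=-2 [depth=1]
Event 12 (EXEC): [IRQ0] PC=2: IRET -> resume MAIN at PC=4 (depth now 0) [depth=0]
Event 13 (EXEC): [MAIN] PC=4: INC 5 -> ACC=3 [depth=0]
Event 14 (INT 0): INT 0 arrives: push (MAIN, PC=5), enter IRQ0 at PC=0 (depth now 1) [depth=1]
Event 15 (EXEC): [IRQ0] PC=0: INC 2 -> ACC=5 [depth=1]
Event 16 (EXEC): [IRQ0] PC=1: DEC 1 -> ACC=4 [depth=1]
Event 17 (EXEC): [IRQ0] PC=2: IRET -> resume MAIN at PC=5 (depth now 0) [depth=0]
Event 18 (EXEC): [MAIN] PC=5: INC 3 -> ACC=7 [depth=0]
Event 19 (EXEC): [MAIN] PC=6: NOP [depth=0]
Event 20 (EXEC): [MAIN] PC=7: HALT [depth=0]
Max depth observed: 2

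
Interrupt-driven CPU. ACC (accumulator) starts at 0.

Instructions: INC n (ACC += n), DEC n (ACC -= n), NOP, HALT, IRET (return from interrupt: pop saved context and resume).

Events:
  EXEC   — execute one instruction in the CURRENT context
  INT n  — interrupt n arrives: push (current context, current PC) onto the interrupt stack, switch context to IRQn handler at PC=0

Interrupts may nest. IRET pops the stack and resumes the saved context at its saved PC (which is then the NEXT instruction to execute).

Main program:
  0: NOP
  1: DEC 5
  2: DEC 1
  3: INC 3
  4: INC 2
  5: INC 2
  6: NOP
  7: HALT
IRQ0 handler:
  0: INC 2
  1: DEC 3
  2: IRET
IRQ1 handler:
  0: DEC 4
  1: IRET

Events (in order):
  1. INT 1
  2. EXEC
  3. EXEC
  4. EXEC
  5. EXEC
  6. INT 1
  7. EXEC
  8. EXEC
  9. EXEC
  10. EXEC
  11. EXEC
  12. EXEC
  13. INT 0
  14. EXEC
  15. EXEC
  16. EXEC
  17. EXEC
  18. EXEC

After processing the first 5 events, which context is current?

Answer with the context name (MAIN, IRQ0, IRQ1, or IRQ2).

Answer: MAIN

Derivation:
Event 1 (INT 1): INT 1 arrives: push (MAIN, PC=0), enter IRQ1 at PC=0 (depth now 1)
Event 2 (EXEC): [IRQ1] PC=0: DEC 4 -> ACC=-4
Event 3 (EXEC): [IRQ1] PC=1: IRET -> resume MAIN at PC=0 (depth now 0)
Event 4 (EXEC): [MAIN] PC=0: NOP
Event 5 (EXEC): [MAIN] PC=1: DEC 5 -> ACC=-9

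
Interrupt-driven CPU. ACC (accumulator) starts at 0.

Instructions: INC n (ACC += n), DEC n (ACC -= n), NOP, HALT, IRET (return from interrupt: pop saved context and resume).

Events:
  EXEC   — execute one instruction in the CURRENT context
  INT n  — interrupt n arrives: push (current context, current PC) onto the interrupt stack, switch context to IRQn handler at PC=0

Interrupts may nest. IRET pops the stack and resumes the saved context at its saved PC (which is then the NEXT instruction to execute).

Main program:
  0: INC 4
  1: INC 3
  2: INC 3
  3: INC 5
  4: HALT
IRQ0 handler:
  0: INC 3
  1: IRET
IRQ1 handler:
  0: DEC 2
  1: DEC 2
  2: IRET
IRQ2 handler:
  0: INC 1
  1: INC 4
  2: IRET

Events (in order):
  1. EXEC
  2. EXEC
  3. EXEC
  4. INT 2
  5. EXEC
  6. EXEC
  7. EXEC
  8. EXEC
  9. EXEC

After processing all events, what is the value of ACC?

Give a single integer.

Event 1 (EXEC): [MAIN] PC=0: INC 4 -> ACC=4
Event 2 (EXEC): [MAIN] PC=1: INC 3 -> ACC=7
Event 3 (EXEC): [MAIN] PC=2: INC 3 -> ACC=10
Event 4 (INT 2): INT 2 arrives: push (MAIN, PC=3), enter IRQ2 at PC=0 (depth now 1)
Event 5 (EXEC): [IRQ2] PC=0: INC 1 -> ACC=11
Event 6 (EXEC): [IRQ2] PC=1: INC 4 -> ACC=15
Event 7 (EXEC): [IRQ2] PC=2: IRET -> resume MAIN at PC=3 (depth now 0)
Event 8 (EXEC): [MAIN] PC=3: INC 5 -> ACC=20
Event 9 (EXEC): [MAIN] PC=4: HALT

Answer: 20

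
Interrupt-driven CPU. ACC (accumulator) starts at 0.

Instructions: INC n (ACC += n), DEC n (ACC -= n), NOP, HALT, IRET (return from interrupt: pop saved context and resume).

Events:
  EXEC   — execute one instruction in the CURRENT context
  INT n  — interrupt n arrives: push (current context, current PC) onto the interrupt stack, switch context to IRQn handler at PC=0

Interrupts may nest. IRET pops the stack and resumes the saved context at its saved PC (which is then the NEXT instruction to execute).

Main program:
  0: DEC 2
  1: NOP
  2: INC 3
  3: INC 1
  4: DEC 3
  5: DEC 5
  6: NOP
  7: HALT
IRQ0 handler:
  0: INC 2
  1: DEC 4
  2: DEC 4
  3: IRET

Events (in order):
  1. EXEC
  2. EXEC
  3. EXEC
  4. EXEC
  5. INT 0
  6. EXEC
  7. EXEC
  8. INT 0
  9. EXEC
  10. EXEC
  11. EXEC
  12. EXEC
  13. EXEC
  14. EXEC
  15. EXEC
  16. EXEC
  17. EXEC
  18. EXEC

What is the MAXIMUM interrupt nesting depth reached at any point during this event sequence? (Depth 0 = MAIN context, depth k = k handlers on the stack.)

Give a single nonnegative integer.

Event 1 (EXEC): [MAIN] PC=0: DEC 2 -> ACC=-2 [depth=0]
Event 2 (EXEC): [MAIN] PC=1: NOP [depth=0]
Event 3 (EXEC): [MAIN] PC=2: INC 3 -> ACC=1 [depth=0]
Event 4 (EXEC): [MAIN] PC=3: INC 1 -> ACC=2 [depth=0]
Event 5 (INT 0): INT 0 arrives: push (MAIN, PC=4), enter IRQ0 at PC=0 (depth now 1) [depth=1]
Event 6 (EXEC): [IRQ0] PC=0: INC 2 -> ACC=4 [depth=1]
Event 7 (EXEC): [IRQ0] PC=1: DEC 4 -> ACC=0 [depth=1]
Event 8 (INT 0): INT 0 arrives: push (IRQ0, PC=2), enter IRQ0 at PC=0 (depth now 2) [depth=2]
Event 9 (EXEC): [IRQ0] PC=0: INC 2 -> ACC=2 [depth=2]
Event 10 (EXEC): [IRQ0] PC=1: DEC 4 -> ACC=-2 [depth=2]
Event 11 (EXEC): [IRQ0] PC=2: DEC 4 -> ACC=-6 [depth=2]
Event 12 (EXEC): [IRQ0] PC=3: IRET -> resume IRQ0 at PC=2 (depth now 1) [depth=1]
Event 13 (EXEC): [IRQ0] PC=2: DEC 4 -> ACC=-10 [depth=1]
Event 14 (EXEC): [IRQ0] PC=3: IRET -> resume MAIN at PC=4 (depth now 0) [depth=0]
Event 15 (EXEC): [MAIN] PC=4: DEC 3 -> ACC=-13 [depth=0]
Event 16 (EXEC): [MAIN] PC=5: DEC 5 -> ACC=-18 [depth=0]
Event 17 (EXEC): [MAIN] PC=6: NOP [depth=0]
Event 18 (EXEC): [MAIN] PC=7: HALT [depth=0]
Max depth observed: 2

Answer: 2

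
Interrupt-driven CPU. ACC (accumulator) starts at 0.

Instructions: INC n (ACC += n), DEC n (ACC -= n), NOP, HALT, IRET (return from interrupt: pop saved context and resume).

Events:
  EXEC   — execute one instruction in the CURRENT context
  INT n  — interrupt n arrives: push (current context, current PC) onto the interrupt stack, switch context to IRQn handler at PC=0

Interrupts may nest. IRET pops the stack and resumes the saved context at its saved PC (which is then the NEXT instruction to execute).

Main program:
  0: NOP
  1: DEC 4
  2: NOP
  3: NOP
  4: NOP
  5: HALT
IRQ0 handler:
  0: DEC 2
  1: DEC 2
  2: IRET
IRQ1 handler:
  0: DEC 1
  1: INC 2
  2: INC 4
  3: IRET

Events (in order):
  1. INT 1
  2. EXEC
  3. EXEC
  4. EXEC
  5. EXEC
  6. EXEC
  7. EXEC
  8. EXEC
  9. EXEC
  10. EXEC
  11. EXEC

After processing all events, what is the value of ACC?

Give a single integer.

Answer: 1

Derivation:
Event 1 (INT 1): INT 1 arrives: push (MAIN, PC=0), enter IRQ1 at PC=0 (depth now 1)
Event 2 (EXEC): [IRQ1] PC=0: DEC 1 -> ACC=-1
Event 3 (EXEC): [IRQ1] PC=1: INC 2 -> ACC=1
Event 4 (EXEC): [IRQ1] PC=2: INC 4 -> ACC=5
Event 5 (EXEC): [IRQ1] PC=3: IRET -> resume MAIN at PC=0 (depth now 0)
Event 6 (EXEC): [MAIN] PC=0: NOP
Event 7 (EXEC): [MAIN] PC=1: DEC 4 -> ACC=1
Event 8 (EXEC): [MAIN] PC=2: NOP
Event 9 (EXEC): [MAIN] PC=3: NOP
Event 10 (EXEC): [MAIN] PC=4: NOP
Event 11 (EXEC): [MAIN] PC=5: HALT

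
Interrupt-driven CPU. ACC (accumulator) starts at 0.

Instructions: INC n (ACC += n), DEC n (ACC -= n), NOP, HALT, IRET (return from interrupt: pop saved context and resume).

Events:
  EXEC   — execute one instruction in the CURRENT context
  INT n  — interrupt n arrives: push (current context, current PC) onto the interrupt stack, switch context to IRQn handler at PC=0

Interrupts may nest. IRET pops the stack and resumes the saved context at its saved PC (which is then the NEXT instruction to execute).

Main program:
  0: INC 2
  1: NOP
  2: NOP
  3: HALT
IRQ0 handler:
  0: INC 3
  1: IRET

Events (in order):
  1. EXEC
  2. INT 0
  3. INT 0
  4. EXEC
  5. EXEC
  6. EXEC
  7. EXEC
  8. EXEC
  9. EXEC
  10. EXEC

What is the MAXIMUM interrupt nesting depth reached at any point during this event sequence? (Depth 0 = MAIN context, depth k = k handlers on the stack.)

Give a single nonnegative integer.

Answer: 2

Derivation:
Event 1 (EXEC): [MAIN] PC=0: INC 2 -> ACC=2 [depth=0]
Event 2 (INT 0): INT 0 arrives: push (MAIN, PC=1), enter IRQ0 at PC=0 (depth now 1) [depth=1]
Event 3 (INT 0): INT 0 arrives: push (IRQ0, PC=0), enter IRQ0 at PC=0 (depth now 2) [depth=2]
Event 4 (EXEC): [IRQ0] PC=0: INC 3 -> ACC=5 [depth=2]
Event 5 (EXEC): [IRQ0] PC=1: IRET -> resume IRQ0 at PC=0 (depth now 1) [depth=1]
Event 6 (EXEC): [IRQ0] PC=0: INC 3 -> ACC=8 [depth=1]
Event 7 (EXEC): [IRQ0] PC=1: IRET -> resume MAIN at PC=1 (depth now 0) [depth=0]
Event 8 (EXEC): [MAIN] PC=1: NOP [depth=0]
Event 9 (EXEC): [MAIN] PC=2: NOP [depth=0]
Event 10 (EXEC): [MAIN] PC=3: HALT [depth=0]
Max depth observed: 2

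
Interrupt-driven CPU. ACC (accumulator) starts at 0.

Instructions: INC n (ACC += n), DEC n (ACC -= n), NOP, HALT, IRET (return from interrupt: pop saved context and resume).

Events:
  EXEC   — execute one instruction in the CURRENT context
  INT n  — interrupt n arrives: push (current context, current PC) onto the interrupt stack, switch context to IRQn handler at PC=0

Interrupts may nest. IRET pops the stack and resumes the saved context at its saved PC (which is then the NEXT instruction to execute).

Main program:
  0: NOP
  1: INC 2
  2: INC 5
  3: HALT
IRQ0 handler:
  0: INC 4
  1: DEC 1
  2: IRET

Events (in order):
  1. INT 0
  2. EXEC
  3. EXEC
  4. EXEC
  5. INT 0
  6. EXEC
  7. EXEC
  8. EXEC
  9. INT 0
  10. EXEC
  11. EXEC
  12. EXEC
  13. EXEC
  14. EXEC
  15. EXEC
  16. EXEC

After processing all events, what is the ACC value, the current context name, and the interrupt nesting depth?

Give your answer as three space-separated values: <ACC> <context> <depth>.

Event 1 (INT 0): INT 0 arrives: push (MAIN, PC=0), enter IRQ0 at PC=0 (depth now 1)
Event 2 (EXEC): [IRQ0] PC=0: INC 4 -> ACC=4
Event 3 (EXEC): [IRQ0] PC=1: DEC 1 -> ACC=3
Event 4 (EXEC): [IRQ0] PC=2: IRET -> resume MAIN at PC=0 (depth now 0)
Event 5 (INT 0): INT 0 arrives: push (MAIN, PC=0), enter IRQ0 at PC=0 (depth now 1)
Event 6 (EXEC): [IRQ0] PC=0: INC 4 -> ACC=7
Event 7 (EXEC): [IRQ0] PC=1: DEC 1 -> ACC=6
Event 8 (EXEC): [IRQ0] PC=2: IRET -> resume MAIN at PC=0 (depth now 0)
Event 9 (INT 0): INT 0 arrives: push (MAIN, PC=0), enter IRQ0 at PC=0 (depth now 1)
Event 10 (EXEC): [IRQ0] PC=0: INC 4 -> ACC=10
Event 11 (EXEC): [IRQ0] PC=1: DEC 1 -> ACC=9
Event 12 (EXEC): [IRQ0] PC=2: IRET -> resume MAIN at PC=0 (depth now 0)
Event 13 (EXEC): [MAIN] PC=0: NOP
Event 14 (EXEC): [MAIN] PC=1: INC 2 -> ACC=11
Event 15 (EXEC): [MAIN] PC=2: INC 5 -> ACC=16
Event 16 (EXEC): [MAIN] PC=3: HALT

Answer: 16 MAIN 0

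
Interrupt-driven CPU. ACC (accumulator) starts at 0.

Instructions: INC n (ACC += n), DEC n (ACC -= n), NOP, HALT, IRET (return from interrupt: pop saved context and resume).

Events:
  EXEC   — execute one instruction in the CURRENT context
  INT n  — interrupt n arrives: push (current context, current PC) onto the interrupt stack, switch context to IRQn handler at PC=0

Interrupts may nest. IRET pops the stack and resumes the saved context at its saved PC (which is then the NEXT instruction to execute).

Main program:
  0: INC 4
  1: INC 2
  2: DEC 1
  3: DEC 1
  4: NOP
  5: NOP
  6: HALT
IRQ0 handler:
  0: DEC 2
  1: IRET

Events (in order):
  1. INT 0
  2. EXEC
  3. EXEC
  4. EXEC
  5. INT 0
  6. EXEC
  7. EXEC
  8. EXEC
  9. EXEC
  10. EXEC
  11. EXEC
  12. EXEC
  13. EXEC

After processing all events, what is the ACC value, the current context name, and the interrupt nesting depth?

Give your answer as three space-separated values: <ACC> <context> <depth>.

Event 1 (INT 0): INT 0 arrives: push (MAIN, PC=0), enter IRQ0 at PC=0 (depth now 1)
Event 2 (EXEC): [IRQ0] PC=0: DEC 2 -> ACC=-2
Event 3 (EXEC): [IRQ0] PC=1: IRET -> resume MAIN at PC=0 (depth now 0)
Event 4 (EXEC): [MAIN] PC=0: INC 4 -> ACC=2
Event 5 (INT 0): INT 0 arrives: push (MAIN, PC=1), enter IRQ0 at PC=0 (depth now 1)
Event 6 (EXEC): [IRQ0] PC=0: DEC 2 -> ACC=0
Event 7 (EXEC): [IRQ0] PC=1: IRET -> resume MAIN at PC=1 (depth now 0)
Event 8 (EXEC): [MAIN] PC=1: INC 2 -> ACC=2
Event 9 (EXEC): [MAIN] PC=2: DEC 1 -> ACC=1
Event 10 (EXEC): [MAIN] PC=3: DEC 1 -> ACC=0
Event 11 (EXEC): [MAIN] PC=4: NOP
Event 12 (EXEC): [MAIN] PC=5: NOP
Event 13 (EXEC): [MAIN] PC=6: HALT

Answer: 0 MAIN 0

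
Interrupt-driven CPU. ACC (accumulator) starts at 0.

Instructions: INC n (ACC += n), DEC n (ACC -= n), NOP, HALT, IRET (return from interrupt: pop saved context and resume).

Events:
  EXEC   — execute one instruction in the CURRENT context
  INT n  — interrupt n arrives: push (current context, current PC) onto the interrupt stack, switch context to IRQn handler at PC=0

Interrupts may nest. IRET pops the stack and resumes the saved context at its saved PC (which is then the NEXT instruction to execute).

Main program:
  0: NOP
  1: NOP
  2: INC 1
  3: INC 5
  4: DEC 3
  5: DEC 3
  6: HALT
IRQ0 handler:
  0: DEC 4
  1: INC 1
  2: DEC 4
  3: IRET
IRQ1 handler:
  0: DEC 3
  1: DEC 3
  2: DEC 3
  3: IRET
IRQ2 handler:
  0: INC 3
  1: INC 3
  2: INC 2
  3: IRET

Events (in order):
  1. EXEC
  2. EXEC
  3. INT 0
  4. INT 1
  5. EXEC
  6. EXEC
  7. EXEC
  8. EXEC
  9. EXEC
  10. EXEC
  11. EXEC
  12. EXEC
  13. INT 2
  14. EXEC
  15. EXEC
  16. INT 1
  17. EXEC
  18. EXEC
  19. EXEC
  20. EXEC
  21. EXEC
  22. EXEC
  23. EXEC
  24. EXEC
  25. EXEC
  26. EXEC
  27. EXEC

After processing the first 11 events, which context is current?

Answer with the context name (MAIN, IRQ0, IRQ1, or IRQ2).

Answer: IRQ0

Derivation:
Event 1 (EXEC): [MAIN] PC=0: NOP
Event 2 (EXEC): [MAIN] PC=1: NOP
Event 3 (INT 0): INT 0 arrives: push (MAIN, PC=2), enter IRQ0 at PC=0 (depth now 1)
Event 4 (INT 1): INT 1 arrives: push (IRQ0, PC=0), enter IRQ1 at PC=0 (depth now 2)
Event 5 (EXEC): [IRQ1] PC=0: DEC 3 -> ACC=-3
Event 6 (EXEC): [IRQ1] PC=1: DEC 3 -> ACC=-6
Event 7 (EXEC): [IRQ1] PC=2: DEC 3 -> ACC=-9
Event 8 (EXEC): [IRQ1] PC=3: IRET -> resume IRQ0 at PC=0 (depth now 1)
Event 9 (EXEC): [IRQ0] PC=0: DEC 4 -> ACC=-13
Event 10 (EXEC): [IRQ0] PC=1: INC 1 -> ACC=-12
Event 11 (EXEC): [IRQ0] PC=2: DEC 4 -> ACC=-16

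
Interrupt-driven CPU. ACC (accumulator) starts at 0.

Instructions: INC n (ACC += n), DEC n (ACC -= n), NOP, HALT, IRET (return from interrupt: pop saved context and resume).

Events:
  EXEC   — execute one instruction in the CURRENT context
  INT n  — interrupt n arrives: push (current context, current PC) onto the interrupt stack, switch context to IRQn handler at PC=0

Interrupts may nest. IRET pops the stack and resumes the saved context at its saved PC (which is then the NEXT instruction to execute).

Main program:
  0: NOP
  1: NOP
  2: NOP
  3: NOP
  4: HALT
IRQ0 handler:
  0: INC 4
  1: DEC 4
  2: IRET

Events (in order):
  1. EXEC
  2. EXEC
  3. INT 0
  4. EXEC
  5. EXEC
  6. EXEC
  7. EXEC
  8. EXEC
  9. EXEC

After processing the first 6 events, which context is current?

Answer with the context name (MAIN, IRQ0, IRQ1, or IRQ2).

Event 1 (EXEC): [MAIN] PC=0: NOP
Event 2 (EXEC): [MAIN] PC=1: NOP
Event 3 (INT 0): INT 0 arrives: push (MAIN, PC=2), enter IRQ0 at PC=0 (depth now 1)
Event 4 (EXEC): [IRQ0] PC=0: INC 4 -> ACC=4
Event 5 (EXEC): [IRQ0] PC=1: DEC 4 -> ACC=0
Event 6 (EXEC): [IRQ0] PC=2: IRET -> resume MAIN at PC=2 (depth now 0)

Answer: MAIN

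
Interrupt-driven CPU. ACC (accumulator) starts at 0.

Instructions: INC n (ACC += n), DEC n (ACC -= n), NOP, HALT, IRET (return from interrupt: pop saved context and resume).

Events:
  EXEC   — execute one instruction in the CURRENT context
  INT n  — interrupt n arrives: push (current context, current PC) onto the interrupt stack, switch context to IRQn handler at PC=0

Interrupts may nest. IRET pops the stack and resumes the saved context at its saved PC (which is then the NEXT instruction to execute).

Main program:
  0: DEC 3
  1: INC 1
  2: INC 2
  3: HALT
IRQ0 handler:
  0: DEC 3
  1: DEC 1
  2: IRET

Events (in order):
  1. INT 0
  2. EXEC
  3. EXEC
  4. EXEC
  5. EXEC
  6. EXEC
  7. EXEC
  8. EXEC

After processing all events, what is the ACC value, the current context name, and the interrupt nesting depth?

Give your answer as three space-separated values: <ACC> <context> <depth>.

Event 1 (INT 0): INT 0 arrives: push (MAIN, PC=0), enter IRQ0 at PC=0 (depth now 1)
Event 2 (EXEC): [IRQ0] PC=0: DEC 3 -> ACC=-3
Event 3 (EXEC): [IRQ0] PC=1: DEC 1 -> ACC=-4
Event 4 (EXEC): [IRQ0] PC=2: IRET -> resume MAIN at PC=0 (depth now 0)
Event 5 (EXEC): [MAIN] PC=0: DEC 3 -> ACC=-7
Event 6 (EXEC): [MAIN] PC=1: INC 1 -> ACC=-6
Event 7 (EXEC): [MAIN] PC=2: INC 2 -> ACC=-4
Event 8 (EXEC): [MAIN] PC=3: HALT

Answer: -4 MAIN 0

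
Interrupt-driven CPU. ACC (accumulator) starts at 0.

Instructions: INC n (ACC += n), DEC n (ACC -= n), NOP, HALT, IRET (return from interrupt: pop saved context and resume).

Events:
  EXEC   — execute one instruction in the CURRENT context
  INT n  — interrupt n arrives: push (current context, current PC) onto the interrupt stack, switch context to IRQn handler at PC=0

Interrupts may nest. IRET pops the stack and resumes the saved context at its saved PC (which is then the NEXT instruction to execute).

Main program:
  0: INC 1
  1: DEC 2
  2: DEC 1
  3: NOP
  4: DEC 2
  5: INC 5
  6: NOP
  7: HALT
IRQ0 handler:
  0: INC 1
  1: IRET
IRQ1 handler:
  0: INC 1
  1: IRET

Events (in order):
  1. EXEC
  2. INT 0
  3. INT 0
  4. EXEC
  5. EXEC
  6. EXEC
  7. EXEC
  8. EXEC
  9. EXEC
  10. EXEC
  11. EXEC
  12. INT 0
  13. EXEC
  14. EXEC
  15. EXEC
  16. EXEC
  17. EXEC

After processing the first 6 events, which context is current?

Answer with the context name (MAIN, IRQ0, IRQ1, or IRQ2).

Event 1 (EXEC): [MAIN] PC=0: INC 1 -> ACC=1
Event 2 (INT 0): INT 0 arrives: push (MAIN, PC=1), enter IRQ0 at PC=0 (depth now 1)
Event 3 (INT 0): INT 0 arrives: push (IRQ0, PC=0), enter IRQ0 at PC=0 (depth now 2)
Event 4 (EXEC): [IRQ0] PC=0: INC 1 -> ACC=2
Event 5 (EXEC): [IRQ0] PC=1: IRET -> resume IRQ0 at PC=0 (depth now 1)
Event 6 (EXEC): [IRQ0] PC=0: INC 1 -> ACC=3

Answer: IRQ0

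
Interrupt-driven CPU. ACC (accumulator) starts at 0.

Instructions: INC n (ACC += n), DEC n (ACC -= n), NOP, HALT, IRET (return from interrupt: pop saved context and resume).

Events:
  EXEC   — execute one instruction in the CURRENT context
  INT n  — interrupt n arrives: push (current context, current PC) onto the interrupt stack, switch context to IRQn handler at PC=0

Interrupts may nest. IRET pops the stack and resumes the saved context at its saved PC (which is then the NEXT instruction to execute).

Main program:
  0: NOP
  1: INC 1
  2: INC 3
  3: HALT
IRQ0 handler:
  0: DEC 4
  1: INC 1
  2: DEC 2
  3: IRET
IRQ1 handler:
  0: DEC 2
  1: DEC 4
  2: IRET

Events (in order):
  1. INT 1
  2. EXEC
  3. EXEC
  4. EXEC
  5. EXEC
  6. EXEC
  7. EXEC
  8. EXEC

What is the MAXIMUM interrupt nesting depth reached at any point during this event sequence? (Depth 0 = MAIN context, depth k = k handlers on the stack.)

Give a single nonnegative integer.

Answer: 1

Derivation:
Event 1 (INT 1): INT 1 arrives: push (MAIN, PC=0), enter IRQ1 at PC=0 (depth now 1) [depth=1]
Event 2 (EXEC): [IRQ1] PC=0: DEC 2 -> ACC=-2 [depth=1]
Event 3 (EXEC): [IRQ1] PC=1: DEC 4 -> ACC=-6 [depth=1]
Event 4 (EXEC): [IRQ1] PC=2: IRET -> resume MAIN at PC=0 (depth now 0) [depth=0]
Event 5 (EXEC): [MAIN] PC=0: NOP [depth=0]
Event 6 (EXEC): [MAIN] PC=1: INC 1 -> ACC=-5 [depth=0]
Event 7 (EXEC): [MAIN] PC=2: INC 3 -> ACC=-2 [depth=0]
Event 8 (EXEC): [MAIN] PC=3: HALT [depth=0]
Max depth observed: 1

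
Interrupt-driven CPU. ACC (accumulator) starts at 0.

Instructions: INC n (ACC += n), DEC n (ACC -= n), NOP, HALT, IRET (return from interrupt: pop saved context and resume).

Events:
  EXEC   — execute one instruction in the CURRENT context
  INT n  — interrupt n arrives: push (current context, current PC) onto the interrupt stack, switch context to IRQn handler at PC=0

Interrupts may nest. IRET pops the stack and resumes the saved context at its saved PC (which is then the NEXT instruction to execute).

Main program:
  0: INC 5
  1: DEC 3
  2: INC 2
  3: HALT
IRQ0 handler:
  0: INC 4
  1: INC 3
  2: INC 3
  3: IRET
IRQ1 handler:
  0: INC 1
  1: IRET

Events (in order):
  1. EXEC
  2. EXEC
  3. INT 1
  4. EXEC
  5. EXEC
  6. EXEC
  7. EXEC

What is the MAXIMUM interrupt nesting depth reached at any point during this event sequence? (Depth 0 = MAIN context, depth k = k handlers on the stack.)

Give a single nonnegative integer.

Answer: 1

Derivation:
Event 1 (EXEC): [MAIN] PC=0: INC 5 -> ACC=5 [depth=0]
Event 2 (EXEC): [MAIN] PC=1: DEC 3 -> ACC=2 [depth=0]
Event 3 (INT 1): INT 1 arrives: push (MAIN, PC=2), enter IRQ1 at PC=0 (depth now 1) [depth=1]
Event 4 (EXEC): [IRQ1] PC=0: INC 1 -> ACC=3 [depth=1]
Event 5 (EXEC): [IRQ1] PC=1: IRET -> resume MAIN at PC=2 (depth now 0) [depth=0]
Event 6 (EXEC): [MAIN] PC=2: INC 2 -> ACC=5 [depth=0]
Event 7 (EXEC): [MAIN] PC=3: HALT [depth=0]
Max depth observed: 1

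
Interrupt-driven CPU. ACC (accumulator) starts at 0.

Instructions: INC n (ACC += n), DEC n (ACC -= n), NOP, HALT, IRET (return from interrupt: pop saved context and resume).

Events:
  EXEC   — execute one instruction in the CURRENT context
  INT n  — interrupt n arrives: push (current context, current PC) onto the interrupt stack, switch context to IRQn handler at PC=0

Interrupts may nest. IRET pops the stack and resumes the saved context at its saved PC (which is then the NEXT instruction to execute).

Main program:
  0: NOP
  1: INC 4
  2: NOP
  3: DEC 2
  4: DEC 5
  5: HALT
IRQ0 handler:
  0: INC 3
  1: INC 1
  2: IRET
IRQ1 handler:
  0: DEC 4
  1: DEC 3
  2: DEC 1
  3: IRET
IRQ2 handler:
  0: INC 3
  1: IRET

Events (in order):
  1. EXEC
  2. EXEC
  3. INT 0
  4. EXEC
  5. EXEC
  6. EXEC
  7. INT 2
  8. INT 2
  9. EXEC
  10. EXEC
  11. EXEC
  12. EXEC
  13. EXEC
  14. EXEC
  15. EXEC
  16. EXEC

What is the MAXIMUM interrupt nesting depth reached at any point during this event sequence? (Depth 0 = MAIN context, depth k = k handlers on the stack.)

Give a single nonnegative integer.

Event 1 (EXEC): [MAIN] PC=0: NOP [depth=0]
Event 2 (EXEC): [MAIN] PC=1: INC 4 -> ACC=4 [depth=0]
Event 3 (INT 0): INT 0 arrives: push (MAIN, PC=2), enter IRQ0 at PC=0 (depth now 1) [depth=1]
Event 4 (EXEC): [IRQ0] PC=0: INC 3 -> ACC=7 [depth=1]
Event 5 (EXEC): [IRQ0] PC=1: INC 1 -> ACC=8 [depth=1]
Event 6 (EXEC): [IRQ0] PC=2: IRET -> resume MAIN at PC=2 (depth now 0) [depth=0]
Event 7 (INT 2): INT 2 arrives: push (MAIN, PC=2), enter IRQ2 at PC=0 (depth now 1) [depth=1]
Event 8 (INT 2): INT 2 arrives: push (IRQ2, PC=0), enter IRQ2 at PC=0 (depth now 2) [depth=2]
Event 9 (EXEC): [IRQ2] PC=0: INC 3 -> ACC=11 [depth=2]
Event 10 (EXEC): [IRQ2] PC=1: IRET -> resume IRQ2 at PC=0 (depth now 1) [depth=1]
Event 11 (EXEC): [IRQ2] PC=0: INC 3 -> ACC=14 [depth=1]
Event 12 (EXEC): [IRQ2] PC=1: IRET -> resume MAIN at PC=2 (depth now 0) [depth=0]
Event 13 (EXEC): [MAIN] PC=2: NOP [depth=0]
Event 14 (EXEC): [MAIN] PC=3: DEC 2 -> ACC=12 [depth=0]
Event 15 (EXEC): [MAIN] PC=4: DEC 5 -> ACC=7 [depth=0]
Event 16 (EXEC): [MAIN] PC=5: HALT [depth=0]
Max depth observed: 2

Answer: 2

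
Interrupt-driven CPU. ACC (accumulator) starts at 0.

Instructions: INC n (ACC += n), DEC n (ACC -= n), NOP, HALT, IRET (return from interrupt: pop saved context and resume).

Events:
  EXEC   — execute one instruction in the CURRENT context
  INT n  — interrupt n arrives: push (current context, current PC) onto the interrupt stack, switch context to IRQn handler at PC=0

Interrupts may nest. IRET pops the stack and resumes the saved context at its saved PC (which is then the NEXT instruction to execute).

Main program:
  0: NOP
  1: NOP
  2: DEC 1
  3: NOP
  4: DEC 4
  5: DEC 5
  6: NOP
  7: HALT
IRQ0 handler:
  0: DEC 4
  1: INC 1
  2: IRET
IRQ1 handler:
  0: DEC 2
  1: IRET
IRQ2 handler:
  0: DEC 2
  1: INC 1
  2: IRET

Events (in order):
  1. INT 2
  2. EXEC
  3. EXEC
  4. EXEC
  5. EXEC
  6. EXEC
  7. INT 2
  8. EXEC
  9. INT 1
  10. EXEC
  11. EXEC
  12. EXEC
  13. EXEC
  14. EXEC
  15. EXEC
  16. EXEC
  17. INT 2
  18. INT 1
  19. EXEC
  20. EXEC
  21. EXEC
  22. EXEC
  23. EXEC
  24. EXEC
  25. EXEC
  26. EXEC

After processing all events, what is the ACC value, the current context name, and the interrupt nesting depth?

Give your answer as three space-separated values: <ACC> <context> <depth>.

Event 1 (INT 2): INT 2 arrives: push (MAIN, PC=0), enter IRQ2 at PC=0 (depth now 1)
Event 2 (EXEC): [IRQ2] PC=0: DEC 2 -> ACC=-2
Event 3 (EXEC): [IRQ2] PC=1: INC 1 -> ACC=-1
Event 4 (EXEC): [IRQ2] PC=2: IRET -> resume MAIN at PC=0 (depth now 0)
Event 5 (EXEC): [MAIN] PC=0: NOP
Event 6 (EXEC): [MAIN] PC=1: NOP
Event 7 (INT 2): INT 2 arrives: push (MAIN, PC=2), enter IRQ2 at PC=0 (depth now 1)
Event 8 (EXEC): [IRQ2] PC=0: DEC 2 -> ACC=-3
Event 9 (INT 1): INT 1 arrives: push (IRQ2, PC=1), enter IRQ1 at PC=0 (depth now 2)
Event 10 (EXEC): [IRQ1] PC=0: DEC 2 -> ACC=-5
Event 11 (EXEC): [IRQ1] PC=1: IRET -> resume IRQ2 at PC=1 (depth now 1)
Event 12 (EXEC): [IRQ2] PC=1: INC 1 -> ACC=-4
Event 13 (EXEC): [IRQ2] PC=2: IRET -> resume MAIN at PC=2 (depth now 0)
Event 14 (EXEC): [MAIN] PC=2: DEC 1 -> ACC=-5
Event 15 (EXEC): [MAIN] PC=3: NOP
Event 16 (EXEC): [MAIN] PC=4: DEC 4 -> ACC=-9
Event 17 (INT 2): INT 2 arrives: push (MAIN, PC=5), enter IRQ2 at PC=0 (depth now 1)
Event 18 (INT 1): INT 1 arrives: push (IRQ2, PC=0), enter IRQ1 at PC=0 (depth now 2)
Event 19 (EXEC): [IRQ1] PC=0: DEC 2 -> ACC=-11
Event 20 (EXEC): [IRQ1] PC=1: IRET -> resume IRQ2 at PC=0 (depth now 1)
Event 21 (EXEC): [IRQ2] PC=0: DEC 2 -> ACC=-13
Event 22 (EXEC): [IRQ2] PC=1: INC 1 -> ACC=-12
Event 23 (EXEC): [IRQ2] PC=2: IRET -> resume MAIN at PC=5 (depth now 0)
Event 24 (EXEC): [MAIN] PC=5: DEC 5 -> ACC=-17
Event 25 (EXEC): [MAIN] PC=6: NOP
Event 26 (EXEC): [MAIN] PC=7: HALT

Answer: -17 MAIN 0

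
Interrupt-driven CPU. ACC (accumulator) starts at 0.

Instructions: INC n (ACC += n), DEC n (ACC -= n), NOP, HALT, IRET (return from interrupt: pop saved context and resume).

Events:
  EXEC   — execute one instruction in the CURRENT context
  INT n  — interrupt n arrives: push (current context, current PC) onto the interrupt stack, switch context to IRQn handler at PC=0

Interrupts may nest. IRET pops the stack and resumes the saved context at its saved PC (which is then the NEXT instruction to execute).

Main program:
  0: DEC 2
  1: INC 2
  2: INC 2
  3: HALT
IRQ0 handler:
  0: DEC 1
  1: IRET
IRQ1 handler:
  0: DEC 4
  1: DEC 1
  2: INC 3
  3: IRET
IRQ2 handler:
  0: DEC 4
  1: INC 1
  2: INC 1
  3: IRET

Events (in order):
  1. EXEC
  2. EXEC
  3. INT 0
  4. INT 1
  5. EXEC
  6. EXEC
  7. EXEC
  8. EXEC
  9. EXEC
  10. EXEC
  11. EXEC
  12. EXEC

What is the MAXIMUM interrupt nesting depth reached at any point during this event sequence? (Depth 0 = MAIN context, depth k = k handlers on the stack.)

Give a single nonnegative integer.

Event 1 (EXEC): [MAIN] PC=0: DEC 2 -> ACC=-2 [depth=0]
Event 2 (EXEC): [MAIN] PC=1: INC 2 -> ACC=0 [depth=0]
Event 3 (INT 0): INT 0 arrives: push (MAIN, PC=2), enter IRQ0 at PC=0 (depth now 1) [depth=1]
Event 4 (INT 1): INT 1 arrives: push (IRQ0, PC=0), enter IRQ1 at PC=0 (depth now 2) [depth=2]
Event 5 (EXEC): [IRQ1] PC=0: DEC 4 -> ACC=-4 [depth=2]
Event 6 (EXEC): [IRQ1] PC=1: DEC 1 -> ACC=-5 [depth=2]
Event 7 (EXEC): [IRQ1] PC=2: INC 3 -> ACC=-2 [depth=2]
Event 8 (EXEC): [IRQ1] PC=3: IRET -> resume IRQ0 at PC=0 (depth now 1) [depth=1]
Event 9 (EXEC): [IRQ0] PC=0: DEC 1 -> ACC=-3 [depth=1]
Event 10 (EXEC): [IRQ0] PC=1: IRET -> resume MAIN at PC=2 (depth now 0) [depth=0]
Event 11 (EXEC): [MAIN] PC=2: INC 2 -> ACC=-1 [depth=0]
Event 12 (EXEC): [MAIN] PC=3: HALT [depth=0]
Max depth observed: 2

Answer: 2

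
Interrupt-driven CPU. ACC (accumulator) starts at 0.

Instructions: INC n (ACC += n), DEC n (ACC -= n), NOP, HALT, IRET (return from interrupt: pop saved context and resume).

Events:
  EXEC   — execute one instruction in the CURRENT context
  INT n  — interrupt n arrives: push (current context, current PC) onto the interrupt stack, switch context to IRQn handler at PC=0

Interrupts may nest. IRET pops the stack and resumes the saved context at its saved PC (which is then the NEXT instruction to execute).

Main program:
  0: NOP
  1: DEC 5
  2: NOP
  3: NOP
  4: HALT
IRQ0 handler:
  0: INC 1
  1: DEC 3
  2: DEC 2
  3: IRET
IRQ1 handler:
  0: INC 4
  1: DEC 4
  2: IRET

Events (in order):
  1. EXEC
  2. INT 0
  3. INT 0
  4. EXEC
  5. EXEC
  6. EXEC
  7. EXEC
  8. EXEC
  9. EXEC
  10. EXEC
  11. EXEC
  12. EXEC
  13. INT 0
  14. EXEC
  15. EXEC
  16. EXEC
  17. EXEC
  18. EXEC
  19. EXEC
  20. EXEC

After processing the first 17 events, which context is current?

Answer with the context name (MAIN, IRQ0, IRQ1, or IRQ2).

Answer: MAIN

Derivation:
Event 1 (EXEC): [MAIN] PC=0: NOP
Event 2 (INT 0): INT 0 arrives: push (MAIN, PC=1), enter IRQ0 at PC=0 (depth now 1)
Event 3 (INT 0): INT 0 arrives: push (IRQ0, PC=0), enter IRQ0 at PC=0 (depth now 2)
Event 4 (EXEC): [IRQ0] PC=0: INC 1 -> ACC=1
Event 5 (EXEC): [IRQ0] PC=1: DEC 3 -> ACC=-2
Event 6 (EXEC): [IRQ0] PC=2: DEC 2 -> ACC=-4
Event 7 (EXEC): [IRQ0] PC=3: IRET -> resume IRQ0 at PC=0 (depth now 1)
Event 8 (EXEC): [IRQ0] PC=0: INC 1 -> ACC=-3
Event 9 (EXEC): [IRQ0] PC=1: DEC 3 -> ACC=-6
Event 10 (EXEC): [IRQ0] PC=2: DEC 2 -> ACC=-8
Event 11 (EXEC): [IRQ0] PC=3: IRET -> resume MAIN at PC=1 (depth now 0)
Event 12 (EXEC): [MAIN] PC=1: DEC 5 -> ACC=-13
Event 13 (INT 0): INT 0 arrives: push (MAIN, PC=2), enter IRQ0 at PC=0 (depth now 1)
Event 14 (EXEC): [IRQ0] PC=0: INC 1 -> ACC=-12
Event 15 (EXEC): [IRQ0] PC=1: DEC 3 -> ACC=-15
Event 16 (EXEC): [IRQ0] PC=2: DEC 2 -> ACC=-17
Event 17 (EXEC): [IRQ0] PC=3: IRET -> resume MAIN at PC=2 (depth now 0)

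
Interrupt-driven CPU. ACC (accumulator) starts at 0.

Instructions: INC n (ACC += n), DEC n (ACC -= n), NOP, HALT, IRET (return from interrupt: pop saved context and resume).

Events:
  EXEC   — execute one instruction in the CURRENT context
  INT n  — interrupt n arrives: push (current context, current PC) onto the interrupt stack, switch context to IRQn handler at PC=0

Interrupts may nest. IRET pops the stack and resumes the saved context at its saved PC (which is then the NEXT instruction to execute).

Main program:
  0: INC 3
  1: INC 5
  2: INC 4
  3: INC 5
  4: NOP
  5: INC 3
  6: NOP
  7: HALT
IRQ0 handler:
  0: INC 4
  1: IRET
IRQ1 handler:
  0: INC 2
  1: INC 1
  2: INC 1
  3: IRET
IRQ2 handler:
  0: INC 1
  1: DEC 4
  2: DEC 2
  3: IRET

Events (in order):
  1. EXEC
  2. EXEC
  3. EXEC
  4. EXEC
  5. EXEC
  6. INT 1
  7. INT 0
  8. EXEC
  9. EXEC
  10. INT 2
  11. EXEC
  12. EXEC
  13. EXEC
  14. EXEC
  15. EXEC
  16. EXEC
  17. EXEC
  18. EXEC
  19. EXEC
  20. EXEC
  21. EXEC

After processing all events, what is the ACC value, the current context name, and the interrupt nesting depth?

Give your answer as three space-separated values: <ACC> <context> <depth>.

Answer: 23 MAIN 0

Derivation:
Event 1 (EXEC): [MAIN] PC=0: INC 3 -> ACC=3
Event 2 (EXEC): [MAIN] PC=1: INC 5 -> ACC=8
Event 3 (EXEC): [MAIN] PC=2: INC 4 -> ACC=12
Event 4 (EXEC): [MAIN] PC=3: INC 5 -> ACC=17
Event 5 (EXEC): [MAIN] PC=4: NOP
Event 6 (INT 1): INT 1 arrives: push (MAIN, PC=5), enter IRQ1 at PC=0 (depth now 1)
Event 7 (INT 0): INT 0 arrives: push (IRQ1, PC=0), enter IRQ0 at PC=0 (depth now 2)
Event 8 (EXEC): [IRQ0] PC=0: INC 4 -> ACC=21
Event 9 (EXEC): [IRQ0] PC=1: IRET -> resume IRQ1 at PC=0 (depth now 1)
Event 10 (INT 2): INT 2 arrives: push (IRQ1, PC=0), enter IRQ2 at PC=0 (depth now 2)
Event 11 (EXEC): [IRQ2] PC=0: INC 1 -> ACC=22
Event 12 (EXEC): [IRQ2] PC=1: DEC 4 -> ACC=18
Event 13 (EXEC): [IRQ2] PC=2: DEC 2 -> ACC=16
Event 14 (EXEC): [IRQ2] PC=3: IRET -> resume IRQ1 at PC=0 (depth now 1)
Event 15 (EXEC): [IRQ1] PC=0: INC 2 -> ACC=18
Event 16 (EXEC): [IRQ1] PC=1: INC 1 -> ACC=19
Event 17 (EXEC): [IRQ1] PC=2: INC 1 -> ACC=20
Event 18 (EXEC): [IRQ1] PC=3: IRET -> resume MAIN at PC=5 (depth now 0)
Event 19 (EXEC): [MAIN] PC=5: INC 3 -> ACC=23
Event 20 (EXEC): [MAIN] PC=6: NOP
Event 21 (EXEC): [MAIN] PC=7: HALT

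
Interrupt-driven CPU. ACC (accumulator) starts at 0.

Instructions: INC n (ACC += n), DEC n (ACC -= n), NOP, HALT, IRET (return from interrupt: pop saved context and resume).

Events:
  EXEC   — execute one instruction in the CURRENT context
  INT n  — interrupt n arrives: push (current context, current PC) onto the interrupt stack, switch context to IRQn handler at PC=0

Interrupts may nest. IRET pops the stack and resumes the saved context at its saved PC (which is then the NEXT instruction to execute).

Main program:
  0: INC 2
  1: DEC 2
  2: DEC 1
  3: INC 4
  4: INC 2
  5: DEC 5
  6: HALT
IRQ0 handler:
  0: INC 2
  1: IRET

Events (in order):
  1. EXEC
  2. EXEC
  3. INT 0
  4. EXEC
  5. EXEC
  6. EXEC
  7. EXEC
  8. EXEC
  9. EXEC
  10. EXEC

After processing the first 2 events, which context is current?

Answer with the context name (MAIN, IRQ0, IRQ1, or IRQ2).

Answer: MAIN

Derivation:
Event 1 (EXEC): [MAIN] PC=0: INC 2 -> ACC=2
Event 2 (EXEC): [MAIN] PC=1: DEC 2 -> ACC=0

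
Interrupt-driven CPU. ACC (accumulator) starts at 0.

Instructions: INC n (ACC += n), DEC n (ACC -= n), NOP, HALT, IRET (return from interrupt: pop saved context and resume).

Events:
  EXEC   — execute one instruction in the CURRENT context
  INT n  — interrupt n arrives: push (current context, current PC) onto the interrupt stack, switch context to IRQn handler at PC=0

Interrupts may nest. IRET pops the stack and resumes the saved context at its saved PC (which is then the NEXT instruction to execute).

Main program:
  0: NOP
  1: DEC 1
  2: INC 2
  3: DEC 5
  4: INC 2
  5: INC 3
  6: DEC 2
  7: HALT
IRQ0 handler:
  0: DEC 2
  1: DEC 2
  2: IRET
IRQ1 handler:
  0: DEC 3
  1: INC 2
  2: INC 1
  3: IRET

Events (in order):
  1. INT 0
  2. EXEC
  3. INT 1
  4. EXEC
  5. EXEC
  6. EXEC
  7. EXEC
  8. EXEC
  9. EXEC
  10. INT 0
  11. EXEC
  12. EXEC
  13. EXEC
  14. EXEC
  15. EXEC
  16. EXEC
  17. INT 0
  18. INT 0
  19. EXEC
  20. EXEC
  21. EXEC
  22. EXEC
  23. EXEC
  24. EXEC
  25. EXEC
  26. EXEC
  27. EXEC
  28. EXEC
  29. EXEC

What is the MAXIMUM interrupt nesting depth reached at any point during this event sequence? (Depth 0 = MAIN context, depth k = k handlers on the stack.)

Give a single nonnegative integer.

Answer: 2

Derivation:
Event 1 (INT 0): INT 0 arrives: push (MAIN, PC=0), enter IRQ0 at PC=0 (depth now 1) [depth=1]
Event 2 (EXEC): [IRQ0] PC=0: DEC 2 -> ACC=-2 [depth=1]
Event 3 (INT 1): INT 1 arrives: push (IRQ0, PC=1), enter IRQ1 at PC=0 (depth now 2) [depth=2]
Event 4 (EXEC): [IRQ1] PC=0: DEC 3 -> ACC=-5 [depth=2]
Event 5 (EXEC): [IRQ1] PC=1: INC 2 -> ACC=-3 [depth=2]
Event 6 (EXEC): [IRQ1] PC=2: INC 1 -> ACC=-2 [depth=2]
Event 7 (EXEC): [IRQ1] PC=3: IRET -> resume IRQ0 at PC=1 (depth now 1) [depth=1]
Event 8 (EXEC): [IRQ0] PC=1: DEC 2 -> ACC=-4 [depth=1]
Event 9 (EXEC): [IRQ0] PC=2: IRET -> resume MAIN at PC=0 (depth now 0) [depth=0]
Event 10 (INT 0): INT 0 arrives: push (MAIN, PC=0), enter IRQ0 at PC=0 (depth now 1) [depth=1]
Event 11 (EXEC): [IRQ0] PC=0: DEC 2 -> ACC=-6 [depth=1]
Event 12 (EXEC): [IRQ0] PC=1: DEC 2 -> ACC=-8 [depth=1]
Event 13 (EXEC): [IRQ0] PC=2: IRET -> resume MAIN at PC=0 (depth now 0) [depth=0]
Event 14 (EXEC): [MAIN] PC=0: NOP [depth=0]
Event 15 (EXEC): [MAIN] PC=1: DEC 1 -> ACC=-9 [depth=0]
Event 16 (EXEC): [MAIN] PC=2: INC 2 -> ACC=-7 [depth=0]
Event 17 (INT 0): INT 0 arrives: push (MAIN, PC=3), enter IRQ0 at PC=0 (depth now 1) [depth=1]
Event 18 (INT 0): INT 0 arrives: push (IRQ0, PC=0), enter IRQ0 at PC=0 (depth now 2) [depth=2]
Event 19 (EXEC): [IRQ0] PC=0: DEC 2 -> ACC=-9 [depth=2]
Event 20 (EXEC): [IRQ0] PC=1: DEC 2 -> ACC=-11 [depth=2]
Event 21 (EXEC): [IRQ0] PC=2: IRET -> resume IRQ0 at PC=0 (depth now 1) [depth=1]
Event 22 (EXEC): [IRQ0] PC=0: DEC 2 -> ACC=-13 [depth=1]
Event 23 (EXEC): [IRQ0] PC=1: DEC 2 -> ACC=-15 [depth=1]
Event 24 (EXEC): [IRQ0] PC=2: IRET -> resume MAIN at PC=3 (depth now 0) [depth=0]
Event 25 (EXEC): [MAIN] PC=3: DEC 5 -> ACC=-20 [depth=0]
Event 26 (EXEC): [MAIN] PC=4: INC 2 -> ACC=-18 [depth=0]
Event 27 (EXEC): [MAIN] PC=5: INC 3 -> ACC=-15 [depth=0]
Event 28 (EXEC): [MAIN] PC=6: DEC 2 -> ACC=-17 [depth=0]
Event 29 (EXEC): [MAIN] PC=7: HALT [depth=0]
Max depth observed: 2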